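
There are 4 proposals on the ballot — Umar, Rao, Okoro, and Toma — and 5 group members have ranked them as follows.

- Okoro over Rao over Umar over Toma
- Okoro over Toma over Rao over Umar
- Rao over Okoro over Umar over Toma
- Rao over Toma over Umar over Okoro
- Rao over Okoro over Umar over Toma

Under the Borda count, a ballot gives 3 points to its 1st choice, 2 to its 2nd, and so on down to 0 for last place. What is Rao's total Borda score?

12

Borda scores:
  Umar: 1 + 0 + 1 + 1 + 1 = 4
  Rao: 2 + 1 + 3 + 3 + 3 = 12
  Okoro: 3 + 3 + 2 + 0 + 2 = 10
  Toma: 0 + 2 + 0 + 2 + 0 = 4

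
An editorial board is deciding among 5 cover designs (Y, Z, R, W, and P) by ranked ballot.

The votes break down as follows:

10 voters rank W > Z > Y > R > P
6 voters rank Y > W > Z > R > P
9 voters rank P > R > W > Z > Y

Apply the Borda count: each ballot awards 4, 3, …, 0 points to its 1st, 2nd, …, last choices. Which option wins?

Borda scores:
  Y: 10·2 + 6·4 + 9·0 = 44
  Z: 10·3 + 6·2 + 9·1 = 51
  R: 10·1 + 6·1 + 9·3 = 43
  W: 10·4 + 6·3 + 9·2 = 76
  P: 10·0 + 6·0 + 9·4 = 36
W has the highest total.

W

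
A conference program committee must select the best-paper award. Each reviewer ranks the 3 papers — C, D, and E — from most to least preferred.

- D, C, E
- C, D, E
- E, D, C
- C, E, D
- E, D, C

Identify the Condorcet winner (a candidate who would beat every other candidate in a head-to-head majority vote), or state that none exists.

Head-to-head results (5 voters total):
C vs D: D wins 3–2.
C vs E: C wins 3–2.
D vs E: E wins 3–2.
No candidate beats all others: C beats E beats D beats C, a majority cycle.

There is no Condorcet winner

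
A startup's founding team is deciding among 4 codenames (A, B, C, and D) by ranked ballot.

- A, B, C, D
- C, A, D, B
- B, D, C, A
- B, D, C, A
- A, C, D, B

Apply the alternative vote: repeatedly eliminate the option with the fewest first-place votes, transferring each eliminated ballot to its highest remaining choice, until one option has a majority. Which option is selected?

A

Round 1: A 2, B 2, C 1, D 0. D has the fewest and is eliminated.
Round 2: A 2, B 2, C 1. C has the fewest and is eliminated.
Round 3: A 3, B 2. A has a majority.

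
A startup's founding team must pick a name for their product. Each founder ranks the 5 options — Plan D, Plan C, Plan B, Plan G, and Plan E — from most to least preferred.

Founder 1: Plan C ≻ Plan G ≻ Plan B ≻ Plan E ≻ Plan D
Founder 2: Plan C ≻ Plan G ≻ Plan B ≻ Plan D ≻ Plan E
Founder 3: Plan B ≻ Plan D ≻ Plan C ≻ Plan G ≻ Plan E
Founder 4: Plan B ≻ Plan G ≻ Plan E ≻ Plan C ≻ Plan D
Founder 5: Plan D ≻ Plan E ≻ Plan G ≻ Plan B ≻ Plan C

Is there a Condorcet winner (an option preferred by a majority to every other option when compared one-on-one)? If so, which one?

None — there is no Condorcet winner

Head-to-head results (5 voters total):
Plan D vs Plan C: Plan C wins 3–2.
Plan D vs Plan B: Plan B wins 4–1.
Plan D vs Plan G: Plan G wins 3–2.
Plan D vs Plan E: Plan D wins 3–2.
Plan C vs Plan B: Plan B wins 3–2.
Plan C vs Plan G: Plan C wins 3–2.
Plan C vs Plan E: Plan C wins 3–2.
Plan B vs Plan G: Plan G wins 3–2.
Plan B vs Plan E: Plan B wins 4–1.
Plan G vs Plan E: Plan G wins 4–1.
No candidate beats all others: Plan C beats Plan G beats Plan B beats Plan C, a majority cycle.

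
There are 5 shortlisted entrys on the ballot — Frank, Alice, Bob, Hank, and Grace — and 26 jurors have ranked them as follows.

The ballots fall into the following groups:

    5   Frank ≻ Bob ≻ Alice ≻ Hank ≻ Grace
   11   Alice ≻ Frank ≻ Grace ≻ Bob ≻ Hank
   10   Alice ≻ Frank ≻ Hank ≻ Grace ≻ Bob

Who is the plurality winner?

First-place vote totals:
  Frank: 5
  Alice: 21
  Bob: 0
  Hank: 0
  Grace: 0
Alice has the most first-place votes.

Alice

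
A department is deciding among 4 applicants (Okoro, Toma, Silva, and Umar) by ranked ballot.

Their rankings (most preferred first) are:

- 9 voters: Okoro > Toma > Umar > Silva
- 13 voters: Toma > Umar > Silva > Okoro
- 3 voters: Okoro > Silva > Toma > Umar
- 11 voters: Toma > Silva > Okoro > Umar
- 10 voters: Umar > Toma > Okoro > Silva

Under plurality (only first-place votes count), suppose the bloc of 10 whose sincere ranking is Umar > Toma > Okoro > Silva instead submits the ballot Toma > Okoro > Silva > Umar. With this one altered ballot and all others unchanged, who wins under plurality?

Toma

First-place totals with the altered ballot: Okoro 12, Toma 34, Silva 0, Umar 0.
The winner is unchanged: still Toma.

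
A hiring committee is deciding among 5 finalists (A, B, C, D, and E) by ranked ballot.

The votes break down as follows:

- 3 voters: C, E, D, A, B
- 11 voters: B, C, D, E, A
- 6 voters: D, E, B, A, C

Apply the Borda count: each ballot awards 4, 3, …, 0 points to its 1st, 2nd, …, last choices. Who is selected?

B

Borda scores:
  A: 3·1 + 11·0 + 6·1 = 9
  B: 3·0 + 11·4 + 6·2 = 56
  C: 3·4 + 11·3 + 6·0 = 45
  D: 3·2 + 11·2 + 6·4 = 52
  E: 3·3 + 11·1 + 6·3 = 38
B has the highest total.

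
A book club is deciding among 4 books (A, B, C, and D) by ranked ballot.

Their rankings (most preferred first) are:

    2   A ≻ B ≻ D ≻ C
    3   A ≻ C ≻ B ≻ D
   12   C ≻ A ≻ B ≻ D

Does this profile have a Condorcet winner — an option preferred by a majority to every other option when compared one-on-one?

Head-to-head results (17 voters total):
A vs B: A wins 17–0.
A vs C: C wins 12–5.
A vs D: A wins 17–0.
B vs C: C wins 15–2.
B vs D: B wins 17–0.
C vs D: C wins 15–2.
C beats each rival — A (12–5), B (15–2), D (15–2) — so C is the Condorcet winner.

Yes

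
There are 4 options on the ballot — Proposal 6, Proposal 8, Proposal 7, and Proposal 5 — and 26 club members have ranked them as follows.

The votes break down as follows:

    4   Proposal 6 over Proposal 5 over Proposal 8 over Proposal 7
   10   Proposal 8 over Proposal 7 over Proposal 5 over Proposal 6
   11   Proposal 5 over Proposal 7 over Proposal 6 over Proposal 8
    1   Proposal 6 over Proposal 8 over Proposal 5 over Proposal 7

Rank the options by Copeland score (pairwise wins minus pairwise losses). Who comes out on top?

Pairwise results:
  Proposal 6 vs Proposal 8: Proposal 6 wins 16–10.
  Proposal 6 vs Proposal 7: Proposal 7 wins 21–5.
  Proposal 6 vs Proposal 5: Proposal 5 wins 21–5.
  Proposal 8 vs Proposal 7: Proposal 8 wins 15–11.
  Proposal 8 vs Proposal 5: Proposal 5 wins 15–11.
  Proposal 7 vs Proposal 5: Proposal 5 wins 16–10.
Copeland scores (wins − losses):
  Proposal 6: 1 − 2 = -1
  Proposal 8: 1 − 2 = -1
  Proposal 7: 1 − 2 = -1
  Proposal 5: 3 − 0 = 3
Proposal 5 has the best Copeland score.

Proposal 5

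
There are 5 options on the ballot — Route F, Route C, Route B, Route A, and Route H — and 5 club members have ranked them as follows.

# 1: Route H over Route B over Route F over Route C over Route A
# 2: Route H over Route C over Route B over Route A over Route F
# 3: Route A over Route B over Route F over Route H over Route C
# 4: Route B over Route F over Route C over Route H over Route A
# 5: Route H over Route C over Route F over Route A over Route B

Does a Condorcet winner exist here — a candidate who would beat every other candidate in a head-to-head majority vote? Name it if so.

Route H

Head-to-head results (5 voters total):
Route F vs Route C: Route F wins 3–2.
Route F vs Route B: Route B wins 4–1.
Route F vs Route A: Route F wins 3–2.
Route F vs Route H: Route H wins 3–2.
Route C vs Route B: Route B wins 3–2.
Route C vs Route A: Route C wins 4–1.
Route C vs Route H: Route H wins 4–1.
Route B vs Route A: Route B wins 3–2.
Route B vs Route H: Route H wins 3–2.
Route A vs Route H: Route H wins 4–1.
Route H beats each rival — Route F (3–2), Route C (4–1), Route B (3–2), Route A (4–1) — so Route H is the Condorcet winner.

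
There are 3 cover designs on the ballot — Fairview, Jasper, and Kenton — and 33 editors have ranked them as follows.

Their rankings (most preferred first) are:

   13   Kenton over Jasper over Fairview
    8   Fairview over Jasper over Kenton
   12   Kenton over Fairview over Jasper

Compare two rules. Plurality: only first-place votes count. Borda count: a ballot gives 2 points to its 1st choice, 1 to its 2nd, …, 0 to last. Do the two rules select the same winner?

Plurality first-place counts: Fairview 8, Jasper 0, Kenton 25 → Kenton.
Borda totals: Fairview 28, Jasper 21, Kenton 50 → Kenton.
The two rules agree on Kenton.

Yes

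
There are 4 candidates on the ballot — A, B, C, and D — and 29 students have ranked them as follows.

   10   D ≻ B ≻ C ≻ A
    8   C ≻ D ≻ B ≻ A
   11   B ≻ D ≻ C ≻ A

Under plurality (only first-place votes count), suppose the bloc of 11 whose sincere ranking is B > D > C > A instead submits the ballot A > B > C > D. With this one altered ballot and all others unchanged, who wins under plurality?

First-place totals with the altered ballot: A 11, B 0, C 8, D 10.
The switch changes the winner from B to A.

A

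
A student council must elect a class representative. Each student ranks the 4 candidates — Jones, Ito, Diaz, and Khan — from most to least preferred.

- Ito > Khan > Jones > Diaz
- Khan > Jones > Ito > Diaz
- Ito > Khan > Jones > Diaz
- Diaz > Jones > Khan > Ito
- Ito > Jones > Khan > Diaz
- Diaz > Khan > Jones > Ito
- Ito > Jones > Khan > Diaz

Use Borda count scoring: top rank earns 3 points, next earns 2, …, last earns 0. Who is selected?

Borda scores:
  Jones: 1 + 2 + 1 + 2 + 2 + 1 + 2 = 11
  Ito: 3 + 1 + 3 + 0 + 3 + 0 + 3 = 13
  Diaz: 0 + 0 + 0 + 3 + 0 + 3 + 0 = 6
  Khan: 2 + 3 + 2 + 1 + 1 + 2 + 1 = 12
Ito has the highest total.

Ito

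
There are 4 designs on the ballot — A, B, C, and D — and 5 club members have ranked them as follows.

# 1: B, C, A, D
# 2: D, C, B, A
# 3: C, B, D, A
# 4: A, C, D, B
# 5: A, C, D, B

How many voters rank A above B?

Ballots ranking A above B: 2.
Ballots ranking B above A: 3.
So 2 of 5 voters prefer A to B.

2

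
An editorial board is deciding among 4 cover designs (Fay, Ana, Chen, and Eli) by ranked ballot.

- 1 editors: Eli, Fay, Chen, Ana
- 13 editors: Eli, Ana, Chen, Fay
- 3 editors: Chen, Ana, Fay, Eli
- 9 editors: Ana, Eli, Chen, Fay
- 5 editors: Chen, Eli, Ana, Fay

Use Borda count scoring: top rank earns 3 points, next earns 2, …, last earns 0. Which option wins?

Eli

Borda scores:
  Fay: 2 + 13·0 + 3·1 + 9·0 + 5·0 = 5
  Ana: 0 + 13·2 + 3·2 + 9·3 + 5·1 = 64
  Chen: 1 + 13·1 + 3·3 + 9·1 + 5·3 = 47
  Eli: 3 + 13·3 + 3·0 + 9·2 + 5·2 = 70
Eli has the highest total.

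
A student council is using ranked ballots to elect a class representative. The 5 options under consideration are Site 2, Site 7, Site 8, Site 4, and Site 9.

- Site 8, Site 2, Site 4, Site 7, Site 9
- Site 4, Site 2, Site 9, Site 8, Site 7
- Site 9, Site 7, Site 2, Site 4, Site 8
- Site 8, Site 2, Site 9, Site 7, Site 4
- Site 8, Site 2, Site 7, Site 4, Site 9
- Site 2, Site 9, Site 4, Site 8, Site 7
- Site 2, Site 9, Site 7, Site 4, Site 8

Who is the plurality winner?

Site 8

First-place vote totals:
  Site 2: 2
  Site 7: 0
  Site 8: 3
  Site 4: 1
  Site 9: 1
Site 8 has the most first-place votes.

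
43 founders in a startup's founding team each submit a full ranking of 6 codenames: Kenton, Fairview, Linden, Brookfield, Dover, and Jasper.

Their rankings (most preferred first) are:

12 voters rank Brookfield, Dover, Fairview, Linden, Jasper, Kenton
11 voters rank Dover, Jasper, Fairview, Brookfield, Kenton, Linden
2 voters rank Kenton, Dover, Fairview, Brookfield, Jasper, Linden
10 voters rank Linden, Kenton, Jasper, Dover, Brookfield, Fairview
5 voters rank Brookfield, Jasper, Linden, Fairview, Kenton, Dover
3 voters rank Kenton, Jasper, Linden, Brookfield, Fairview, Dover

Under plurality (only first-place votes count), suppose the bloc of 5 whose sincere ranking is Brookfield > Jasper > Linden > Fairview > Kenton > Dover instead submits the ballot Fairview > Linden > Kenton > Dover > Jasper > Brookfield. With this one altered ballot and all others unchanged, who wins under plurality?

Brookfield

First-place totals with the altered ballot: Kenton 5, Fairview 5, Linden 10, Brookfield 12, Dover 11, Jasper 0.
The winner is unchanged: still Brookfield.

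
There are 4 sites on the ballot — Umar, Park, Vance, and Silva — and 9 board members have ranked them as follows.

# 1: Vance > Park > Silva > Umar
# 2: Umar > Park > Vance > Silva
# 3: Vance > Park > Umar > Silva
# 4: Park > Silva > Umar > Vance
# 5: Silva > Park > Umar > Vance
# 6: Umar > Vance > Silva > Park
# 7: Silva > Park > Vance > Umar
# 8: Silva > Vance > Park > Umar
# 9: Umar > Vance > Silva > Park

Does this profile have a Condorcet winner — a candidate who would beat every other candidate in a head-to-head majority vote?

No

Head-to-head results (9 voters total):
Umar vs Park: Park wins 6–3.
Umar vs Vance: Umar wins 5–4.
Umar vs Silva: Silva wins 5–4.
Park vs Vance: Vance wins 5–4.
Park vs Silva: Silva wins 5–4.
Vance vs Silva: Vance wins 5–4.
No candidate beats all others: Umar beats Vance beats Park beats Umar, a majority cycle.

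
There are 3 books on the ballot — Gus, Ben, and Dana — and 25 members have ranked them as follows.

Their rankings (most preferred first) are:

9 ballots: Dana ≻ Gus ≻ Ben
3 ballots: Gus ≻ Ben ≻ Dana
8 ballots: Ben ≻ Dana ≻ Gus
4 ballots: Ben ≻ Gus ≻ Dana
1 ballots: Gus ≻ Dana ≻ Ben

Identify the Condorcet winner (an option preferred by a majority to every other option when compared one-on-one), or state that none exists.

There is no Condorcet winner

Head-to-head results (25 voters total):
Gus vs Ben: Gus wins 13–12.
Gus vs Dana: Dana wins 17–8.
Ben vs Dana: Ben wins 15–10.
No candidate beats all others: Gus beats Ben beats Dana beats Gus, a majority cycle.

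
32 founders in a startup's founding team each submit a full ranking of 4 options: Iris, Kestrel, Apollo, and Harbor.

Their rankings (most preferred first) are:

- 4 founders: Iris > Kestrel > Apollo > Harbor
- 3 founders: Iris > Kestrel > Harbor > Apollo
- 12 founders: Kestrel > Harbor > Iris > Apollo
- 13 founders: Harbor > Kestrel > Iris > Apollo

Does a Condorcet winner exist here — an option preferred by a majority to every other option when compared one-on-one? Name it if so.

Kestrel

Head-to-head results (32 voters total):
Iris vs Kestrel: Kestrel wins 25–7.
Iris vs Apollo: Iris wins 32–0.
Iris vs Harbor: Harbor wins 25–7.
Kestrel vs Apollo: Kestrel wins 32–0.
Kestrel vs Harbor: Kestrel wins 19–13.
Apollo vs Harbor: Harbor wins 28–4.
Kestrel beats each rival — Iris (25–7), Apollo (32–0), Harbor (19–13) — so Kestrel is the Condorcet winner.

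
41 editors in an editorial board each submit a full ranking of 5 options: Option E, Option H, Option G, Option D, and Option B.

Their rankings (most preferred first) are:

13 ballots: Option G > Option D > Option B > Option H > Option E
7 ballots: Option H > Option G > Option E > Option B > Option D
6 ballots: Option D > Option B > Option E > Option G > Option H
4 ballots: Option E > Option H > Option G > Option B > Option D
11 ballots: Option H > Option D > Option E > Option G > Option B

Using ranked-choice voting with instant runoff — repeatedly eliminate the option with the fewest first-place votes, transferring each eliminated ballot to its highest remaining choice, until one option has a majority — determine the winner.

Round 1: Option H 18, Option G 13, Option D 6, Option E 4, Option B 0. Option B has the fewest and is eliminated.
Round 2: Option H 18, Option G 13, Option D 6, Option E 4. Option E has the fewest and is eliminated.
Round 3: Option H 22, Option G 13, Option D 6. Option H has a majority.

Option H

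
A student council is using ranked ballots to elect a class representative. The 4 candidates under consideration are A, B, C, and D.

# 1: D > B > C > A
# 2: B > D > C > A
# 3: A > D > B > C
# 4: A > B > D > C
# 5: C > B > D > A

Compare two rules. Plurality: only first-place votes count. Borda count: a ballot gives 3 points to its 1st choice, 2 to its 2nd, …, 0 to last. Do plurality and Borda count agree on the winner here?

Plurality first-place counts: A 2, B 1, C 1, D 1 → A.
Borda totals: A 6, B 10, C 5, D 9 → B.
The two rules disagree: plurality picks A, Borda picks B.

No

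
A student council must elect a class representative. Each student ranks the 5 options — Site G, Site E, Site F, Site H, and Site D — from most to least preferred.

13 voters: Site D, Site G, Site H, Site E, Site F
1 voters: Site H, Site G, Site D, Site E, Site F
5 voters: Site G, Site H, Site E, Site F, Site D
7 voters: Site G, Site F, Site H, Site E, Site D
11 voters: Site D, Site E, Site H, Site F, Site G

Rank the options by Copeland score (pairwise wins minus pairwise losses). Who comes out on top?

Site D

Pairwise results:
  Site G vs Site E: Site G wins 26–11.
  Site G vs Site F: Site G wins 26–11.
  Site G vs Site H: Site G wins 25–12.
  Site G vs Site D: Site D wins 24–13.
  Site E vs Site F: Site E wins 30–7.
  Site E vs Site H: Site H wins 26–11.
  Site E vs Site D: Site D wins 25–12.
  Site F vs Site H: Site H wins 30–7.
  Site F vs Site D: Site D wins 25–12.
  Site H vs Site D: Site D wins 24–13.
Copeland scores (wins − losses):
  Site G: 3 − 1 = 2
  Site E: 1 − 3 = -2
  Site F: 0 − 4 = -4
  Site H: 2 − 2 = 0
  Site D: 4 − 0 = 4
Site D has the best Copeland score.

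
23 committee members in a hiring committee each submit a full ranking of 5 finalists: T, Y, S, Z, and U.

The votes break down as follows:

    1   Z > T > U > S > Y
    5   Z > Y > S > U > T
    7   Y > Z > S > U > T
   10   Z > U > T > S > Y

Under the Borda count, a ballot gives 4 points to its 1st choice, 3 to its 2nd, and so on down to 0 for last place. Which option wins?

Z

Borda scores:
  T: 3 + 5·0 + 7·0 + 10·2 = 23
  Y: 0 + 5·3 + 7·4 + 10·0 = 43
  S: 1 + 5·2 + 7·2 + 10·1 = 35
  Z: 4 + 5·4 + 7·3 + 10·4 = 85
  U: 2 + 5·1 + 7·1 + 10·3 = 44
Z has the highest total.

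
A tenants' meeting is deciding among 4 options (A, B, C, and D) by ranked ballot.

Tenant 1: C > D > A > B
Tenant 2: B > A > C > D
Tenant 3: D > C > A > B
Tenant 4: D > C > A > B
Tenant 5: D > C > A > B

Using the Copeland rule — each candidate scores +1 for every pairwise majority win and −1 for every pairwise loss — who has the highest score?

D

Pairwise results:
  A vs B: A wins 4–1.
  A vs C: C wins 4–1.
  A vs D: D wins 4–1.
  B vs C: C wins 4–1.
  B vs D: D wins 4–1.
  C vs D: D wins 3–2.
Copeland scores (wins − losses):
  A: 1 − 2 = -1
  B: 0 − 3 = -3
  C: 2 − 1 = 1
  D: 3 − 0 = 3
D has the best Copeland score.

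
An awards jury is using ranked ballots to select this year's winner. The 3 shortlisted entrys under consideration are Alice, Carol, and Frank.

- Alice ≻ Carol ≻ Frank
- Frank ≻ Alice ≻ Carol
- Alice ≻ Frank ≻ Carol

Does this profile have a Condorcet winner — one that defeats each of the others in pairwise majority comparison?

Yes

Head-to-head results (3 voters total):
Alice vs Carol: Alice wins 3–0.
Alice vs Frank: Alice wins 2–1.
Carol vs Frank: Frank wins 2–1.
Alice beats each rival — Carol (3–0), Frank (2–1) — so Alice is the Condorcet winner.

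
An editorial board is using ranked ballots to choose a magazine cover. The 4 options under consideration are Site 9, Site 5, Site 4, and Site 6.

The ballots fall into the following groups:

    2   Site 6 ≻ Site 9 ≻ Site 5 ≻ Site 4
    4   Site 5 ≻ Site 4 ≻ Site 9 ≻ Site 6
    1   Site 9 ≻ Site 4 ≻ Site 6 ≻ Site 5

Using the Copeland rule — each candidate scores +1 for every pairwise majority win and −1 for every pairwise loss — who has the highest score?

Pairwise results:
  Site 9 vs Site 5: Site 5 wins 4–3.
  Site 9 vs Site 4: Site 4 wins 4–3.
  Site 9 vs Site 6: Site 9 wins 5–2.
  Site 5 vs Site 4: Site 5 wins 6–1.
  Site 5 vs Site 6: Site 5 wins 4–3.
  Site 4 vs Site 6: Site 4 wins 5–2.
Copeland scores (wins − losses):
  Site 9: 1 − 2 = -1
  Site 5: 3 − 0 = 3
  Site 4: 2 − 1 = 1
  Site 6: 0 − 3 = -3
Site 5 has the best Copeland score.

Site 5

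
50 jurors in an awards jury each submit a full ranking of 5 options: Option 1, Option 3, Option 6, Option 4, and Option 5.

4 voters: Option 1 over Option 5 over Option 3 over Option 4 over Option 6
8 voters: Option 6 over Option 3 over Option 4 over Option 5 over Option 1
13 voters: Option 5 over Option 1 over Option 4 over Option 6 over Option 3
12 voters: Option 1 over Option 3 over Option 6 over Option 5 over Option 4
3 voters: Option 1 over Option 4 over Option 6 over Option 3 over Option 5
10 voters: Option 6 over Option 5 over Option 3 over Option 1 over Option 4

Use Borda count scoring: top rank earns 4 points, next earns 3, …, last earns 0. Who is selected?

Borda scores:
  Option 1: 4·4 + 8·0 + 13·3 + 12·4 + 3·4 + 10·1 = 125
  Option 3: 4·2 + 8·3 + 13·0 + 12·3 + 3·1 + 10·2 = 91
  Option 6: 4·0 + 8·4 + 13·1 + 12·2 + 3·2 + 10·4 = 115
  Option 4: 4·1 + 8·2 + 13·2 + 12·0 + 3·3 + 10·0 = 55
  Option 5: 4·3 + 8·1 + 13·4 + 12·1 + 3·0 + 10·3 = 114
Option 1 has the highest total.

Option 1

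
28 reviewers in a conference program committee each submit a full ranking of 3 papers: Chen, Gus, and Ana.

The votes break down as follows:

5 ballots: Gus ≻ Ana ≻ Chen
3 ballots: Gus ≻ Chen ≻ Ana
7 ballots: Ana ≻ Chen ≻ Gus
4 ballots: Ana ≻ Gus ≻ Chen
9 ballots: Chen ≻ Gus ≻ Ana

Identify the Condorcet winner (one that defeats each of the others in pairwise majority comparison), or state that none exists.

No Condorcet winner

Head-to-head results (28 voters total):
Chen vs Gus: Chen wins 16–12.
Chen vs Ana: Ana wins 16–12.
Gus vs Ana: Gus wins 17–11.
No candidate beats all others: Chen beats Gus beats Ana beats Chen, a majority cycle.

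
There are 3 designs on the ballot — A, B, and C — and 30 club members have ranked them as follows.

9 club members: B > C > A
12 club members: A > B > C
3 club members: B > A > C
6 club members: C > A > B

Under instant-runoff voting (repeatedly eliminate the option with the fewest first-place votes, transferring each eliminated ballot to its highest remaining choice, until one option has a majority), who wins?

Round 1: A 12, B 12, C 6. C has the fewest and is eliminated.
Round 2: A 18, B 12. A has a majority.

A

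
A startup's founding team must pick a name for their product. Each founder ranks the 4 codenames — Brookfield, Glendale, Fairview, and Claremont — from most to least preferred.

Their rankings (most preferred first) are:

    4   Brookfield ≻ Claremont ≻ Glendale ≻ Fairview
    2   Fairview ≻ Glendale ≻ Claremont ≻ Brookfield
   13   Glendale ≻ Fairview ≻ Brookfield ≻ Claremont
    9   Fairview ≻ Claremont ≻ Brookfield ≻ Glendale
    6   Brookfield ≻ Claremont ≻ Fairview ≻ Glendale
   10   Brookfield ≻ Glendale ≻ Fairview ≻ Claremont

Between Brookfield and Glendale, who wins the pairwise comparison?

Brookfield

Ballots ranking Brookfield above Glendale: 4+9+6+10 = 29.
Ballots ranking Glendale above Brookfield: 2+13 = 15.
Brookfield wins the head-to-head, 29–15.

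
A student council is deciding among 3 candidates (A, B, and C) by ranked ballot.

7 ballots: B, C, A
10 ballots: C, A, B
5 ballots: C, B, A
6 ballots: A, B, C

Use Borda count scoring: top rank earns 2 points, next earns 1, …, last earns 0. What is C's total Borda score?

Borda scores:
  A: 7·0 + 10·1 + 5·0 + 6·2 = 22
  B: 7·2 + 10·0 + 5·1 + 6·1 = 25
  C: 7·1 + 10·2 + 5·2 + 6·0 = 37

37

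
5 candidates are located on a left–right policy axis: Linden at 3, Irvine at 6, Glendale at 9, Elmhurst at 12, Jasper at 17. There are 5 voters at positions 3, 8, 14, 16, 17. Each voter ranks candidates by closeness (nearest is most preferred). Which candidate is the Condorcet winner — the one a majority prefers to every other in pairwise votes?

With single-peaked preferences on a line, the Condorcet winner is the candidate closest to the median voter.
The median voter (position 14) is closest to Elmhurst at 12.
Check: Elmhurst vs Irvine — voters closer to Elmhurst: 3 of 5.

Elmhurst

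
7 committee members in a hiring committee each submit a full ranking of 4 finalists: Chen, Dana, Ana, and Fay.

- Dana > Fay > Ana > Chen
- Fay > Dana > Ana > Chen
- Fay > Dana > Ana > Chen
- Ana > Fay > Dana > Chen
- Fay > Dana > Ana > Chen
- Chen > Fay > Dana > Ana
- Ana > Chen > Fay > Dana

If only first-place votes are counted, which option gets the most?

First-place vote totals:
  Chen: 1
  Dana: 1
  Ana: 2
  Fay: 3
Fay has the most first-place votes.

Fay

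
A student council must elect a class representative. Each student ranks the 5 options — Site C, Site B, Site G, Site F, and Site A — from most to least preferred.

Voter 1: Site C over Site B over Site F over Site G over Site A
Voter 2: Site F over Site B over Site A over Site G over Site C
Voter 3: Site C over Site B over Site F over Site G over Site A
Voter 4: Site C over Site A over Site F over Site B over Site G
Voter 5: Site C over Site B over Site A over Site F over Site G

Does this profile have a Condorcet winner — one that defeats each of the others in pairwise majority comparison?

Head-to-head results (5 voters total):
Site C vs Site B: Site C wins 4–1.
Site C vs Site G: Site C wins 4–1.
Site C vs Site F: Site C wins 4–1.
Site C vs Site A: Site C wins 4–1.
Site B vs Site G: Site B wins 5–0.
Site B vs Site F: Site B wins 3–2.
Site B vs Site A: Site B wins 4–1.
Site G vs Site F: Site F wins 5–0.
Site G vs Site A: Site A wins 3–2.
Site F vs Site A: Site F wins 3–2.
Site C beats each rival — Site B (4–1), Site G (4–1), Site F (4–1), Site A (4–1) — so Site C is the Condorcet winner.

Yes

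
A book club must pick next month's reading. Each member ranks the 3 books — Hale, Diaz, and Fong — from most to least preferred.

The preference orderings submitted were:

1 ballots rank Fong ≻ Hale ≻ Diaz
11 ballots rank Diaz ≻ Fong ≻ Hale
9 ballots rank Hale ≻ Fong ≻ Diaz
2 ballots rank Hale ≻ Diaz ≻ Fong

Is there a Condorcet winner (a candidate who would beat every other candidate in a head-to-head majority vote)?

Head-to-head results (23 voters total):
Hale vs Diaz: Hale wins 12–11.
Hale vs Fong: Fong wins 12–11.
Diaz vs Fong: Diaz wins 13–10.
No candidate beats all others: Hale beats Diaz beats Fong beats Hale, a majority cycle.

No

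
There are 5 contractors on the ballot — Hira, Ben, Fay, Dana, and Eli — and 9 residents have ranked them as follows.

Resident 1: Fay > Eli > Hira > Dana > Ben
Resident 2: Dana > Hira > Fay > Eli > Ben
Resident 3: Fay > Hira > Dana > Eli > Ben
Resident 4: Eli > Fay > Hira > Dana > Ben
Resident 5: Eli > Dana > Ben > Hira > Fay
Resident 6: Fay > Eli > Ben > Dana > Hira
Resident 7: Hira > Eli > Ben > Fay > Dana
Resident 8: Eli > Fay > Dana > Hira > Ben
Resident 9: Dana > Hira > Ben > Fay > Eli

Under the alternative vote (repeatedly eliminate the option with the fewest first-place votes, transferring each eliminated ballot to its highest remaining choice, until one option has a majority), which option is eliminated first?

Ben

Round 1: Fay 3, Eli 3, Dana 2, Hira 1, Ben 0. Ben has the fewest and is eliminated.
Round 2: Fay 3, Eli 3, Dana 2, Hira 1. Hira has the fewest and is eliminated.
Round 3: Eli 4, Fay 3, Dana 2. Dana has the fewest and is eliminated.
Round 4: Fay 5, Eli 4. Fay has a majority.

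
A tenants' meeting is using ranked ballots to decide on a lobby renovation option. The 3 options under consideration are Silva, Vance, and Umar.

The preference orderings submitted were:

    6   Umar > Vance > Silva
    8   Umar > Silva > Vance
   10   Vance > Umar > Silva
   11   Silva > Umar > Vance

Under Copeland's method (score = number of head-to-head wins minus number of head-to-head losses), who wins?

Umar

Pairwise results:
  Silva vs Vance: Silva wins 19–16.
  Silva vs Umar: Umar wins 24–11.
  Vance vs Umar: Umar wins 25–10.
Copeland scores (wins − losses):
  Silva: 1 − 1 = 0
  Vance: 0 − 2 = -2
  Umar: 2 − 0 = 2
Umar has the best Copeland score.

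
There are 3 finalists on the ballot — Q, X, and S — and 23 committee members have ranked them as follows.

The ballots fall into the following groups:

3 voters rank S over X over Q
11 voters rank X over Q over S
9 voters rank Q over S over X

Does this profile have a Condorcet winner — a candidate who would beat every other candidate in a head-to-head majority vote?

Head-to-head results (23 voters total):
Q vs X: X wins 14–9.
Q vs S: Q wins 20–3.
X vs S: S wins 12–11.
No candidate beats all others: Q beats S beats X beats Q, a majority cycle.

No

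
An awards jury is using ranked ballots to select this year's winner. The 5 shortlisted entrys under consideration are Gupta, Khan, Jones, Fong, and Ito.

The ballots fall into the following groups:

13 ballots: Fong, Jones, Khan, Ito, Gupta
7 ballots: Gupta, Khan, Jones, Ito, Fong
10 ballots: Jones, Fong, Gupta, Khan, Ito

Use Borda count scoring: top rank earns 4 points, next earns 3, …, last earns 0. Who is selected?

Borda scores:
  Gupta: 13·0 + 7·4 + 10·2 = 48
  Khan: 13·2 + 7·3 + 10·1 = 57
  Jones: 13·3 + 7·2 + 10·4 = 93
  Fong: 13·4 + 7·0 + 10·3 = 82
  Ito: 13·1 + 7·1 + 10·0 = 20
Jones has the highest total.

Jones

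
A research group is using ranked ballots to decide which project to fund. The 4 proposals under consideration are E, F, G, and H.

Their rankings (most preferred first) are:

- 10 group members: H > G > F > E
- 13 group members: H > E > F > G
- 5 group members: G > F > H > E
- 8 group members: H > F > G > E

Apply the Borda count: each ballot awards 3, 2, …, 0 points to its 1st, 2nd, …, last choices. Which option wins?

H

Borda scores:
  E: 10·0 + 13·2 + 5·0 + 8·0 = 26
  F: 10·1 + 13·1 + 5·2 + 8·2 = 49
  G: 10·2 + 13·0 + 5·3 + 8·1 = 43
  H: 10·3 + 13·3 + 5·1 + 8·3 = 98
H has the highest total.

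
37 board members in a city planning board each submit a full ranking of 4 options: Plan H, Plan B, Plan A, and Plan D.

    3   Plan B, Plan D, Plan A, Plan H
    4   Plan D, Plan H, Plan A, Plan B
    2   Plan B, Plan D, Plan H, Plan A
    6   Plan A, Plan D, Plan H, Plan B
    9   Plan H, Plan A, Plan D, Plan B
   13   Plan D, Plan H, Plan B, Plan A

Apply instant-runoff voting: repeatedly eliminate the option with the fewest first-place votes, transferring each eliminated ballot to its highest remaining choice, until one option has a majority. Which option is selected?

Plan D

Round 1: Plan D 17, Plan H 9, Plan A 6, Plan B 5. Plan B has the fewest and is eliminated.
Round 2: Plan D 22, Plan H 9, Plan A 6. Plan D has a majority.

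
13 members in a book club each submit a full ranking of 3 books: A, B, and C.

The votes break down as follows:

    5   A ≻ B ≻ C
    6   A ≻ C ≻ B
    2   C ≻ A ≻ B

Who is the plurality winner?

A

First-place vote totals:
  A: 11
  B: 0
  C: 2
A has the most first-place votes.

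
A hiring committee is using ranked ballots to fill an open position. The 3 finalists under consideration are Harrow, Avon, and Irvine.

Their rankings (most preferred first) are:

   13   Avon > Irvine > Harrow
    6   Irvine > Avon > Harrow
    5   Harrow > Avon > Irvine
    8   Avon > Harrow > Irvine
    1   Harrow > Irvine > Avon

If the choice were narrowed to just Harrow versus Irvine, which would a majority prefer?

Ballots ranking Harrow above Irvine: 5+8+1 = 14.
Ballots ranking Irvine above Harrow: 13+6 = 19.
Irvine wins the head-to-head, 19–14.

Irvine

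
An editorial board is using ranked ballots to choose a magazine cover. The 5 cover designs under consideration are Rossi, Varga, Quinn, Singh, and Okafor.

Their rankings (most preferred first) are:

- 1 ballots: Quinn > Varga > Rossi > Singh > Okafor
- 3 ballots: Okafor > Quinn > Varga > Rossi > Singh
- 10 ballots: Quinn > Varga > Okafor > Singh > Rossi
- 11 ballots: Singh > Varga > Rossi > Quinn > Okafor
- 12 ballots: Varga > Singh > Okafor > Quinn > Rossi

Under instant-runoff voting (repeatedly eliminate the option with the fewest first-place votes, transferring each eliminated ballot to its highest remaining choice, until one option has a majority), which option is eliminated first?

Round 1: Varga 12, Quinn 11, Singh 11, Okafor 3, Rossi 0. Rossi has the fewest and is eliminated.
Round 2: Varga 12, Quinn 11, Singh 11, Okafor 3. Okafor has the fewest and is eliminated.
Round 3: Quinn 14, Varga 12, Singh 11. Singh has the fewest and is eliminated.
Round 4: Varga 23, Quinn 14. Varga has a majority.

Rossi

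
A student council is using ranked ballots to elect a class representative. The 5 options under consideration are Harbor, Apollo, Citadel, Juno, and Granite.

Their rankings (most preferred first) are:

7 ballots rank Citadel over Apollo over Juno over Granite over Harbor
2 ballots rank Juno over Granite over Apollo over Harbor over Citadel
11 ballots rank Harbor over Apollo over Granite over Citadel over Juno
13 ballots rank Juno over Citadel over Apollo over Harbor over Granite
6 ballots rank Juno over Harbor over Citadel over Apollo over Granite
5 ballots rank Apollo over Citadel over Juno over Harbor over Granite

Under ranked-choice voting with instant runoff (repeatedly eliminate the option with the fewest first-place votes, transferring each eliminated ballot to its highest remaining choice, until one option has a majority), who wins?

Round 1: Juno 21, Harbor 11, Citadel 7, Apollo 5, Granite 0. Granite has the fewest and is eliminated.
Round 2: Juno 21, Harbor 11, Citadel 7, Apollo 5. Apollo has the fewest and is eliminated.
Round 3: Juno 21, Citadel 12, Harbor 11. Harbor has the fewest and is eliminated.
Round 4: Citadel 23, Juno 21. Citadel has a majority.

Citadel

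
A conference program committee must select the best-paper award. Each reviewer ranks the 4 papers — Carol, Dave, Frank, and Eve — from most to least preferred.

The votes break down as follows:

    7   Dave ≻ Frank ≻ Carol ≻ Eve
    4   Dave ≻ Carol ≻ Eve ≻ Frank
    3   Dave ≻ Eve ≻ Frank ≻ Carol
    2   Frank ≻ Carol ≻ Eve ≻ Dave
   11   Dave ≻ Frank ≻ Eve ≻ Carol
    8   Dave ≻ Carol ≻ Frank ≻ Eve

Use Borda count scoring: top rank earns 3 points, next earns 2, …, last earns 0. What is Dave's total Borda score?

Borda scores:
  Carol: 7·1 + 4·2 + 3·0 + 2·2 + 11·0 + 8·2 = 35
  Dave: 7·3 + 4·3 + 3·3 + 2·0 + 11·3 + 8·3 = 99
  Frank: 7·2 + 4·0 + 3·1 + 2·3 + 11·2 + 8·1 = 53
  Eve: 7·0 + 4·1 + 3·2 + 2·1 + 11·1 + 8·0 = 23

99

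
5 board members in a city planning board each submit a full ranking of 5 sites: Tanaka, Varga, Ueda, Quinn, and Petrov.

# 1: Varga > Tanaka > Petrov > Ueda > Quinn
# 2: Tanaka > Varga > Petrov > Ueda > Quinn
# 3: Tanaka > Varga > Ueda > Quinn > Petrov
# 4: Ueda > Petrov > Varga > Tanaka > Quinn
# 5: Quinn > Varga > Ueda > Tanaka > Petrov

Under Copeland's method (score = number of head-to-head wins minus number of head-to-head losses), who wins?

Pairwise results:
  Tanaka vs Varga: Varga wins 3–2.
  Tanaka vs Ueda: Tanaka wins 3–2.
  Tanaka vs Quinn: Tanaka wins 4–1.
  Tanaka vs Petrov: Tanaka wins 4–1.
  Varga vs Ueda: Varga wins 4–1.
  Varga vs Quinn: Varga wins 4–1.
  Varga vs Petrov: Varga wins 4–1.
  Ueda vs Quinn: Ueda wins 4–1.
  Ueda vs Petrov: Ueda wins 3–2.
  Quinn vs Petrov: Petrov wins 3–2.
Copeland scores (wins − losses):
  Tanaka: 3 − 1 = 2
  Varga: 4 − 0 = 4
  Ueda: 2 − 2 = 0
  Quinn: 0 − 4 = -4
  Petrov: 1 − 3 = -2
Varga has the best Copeland score.

Varga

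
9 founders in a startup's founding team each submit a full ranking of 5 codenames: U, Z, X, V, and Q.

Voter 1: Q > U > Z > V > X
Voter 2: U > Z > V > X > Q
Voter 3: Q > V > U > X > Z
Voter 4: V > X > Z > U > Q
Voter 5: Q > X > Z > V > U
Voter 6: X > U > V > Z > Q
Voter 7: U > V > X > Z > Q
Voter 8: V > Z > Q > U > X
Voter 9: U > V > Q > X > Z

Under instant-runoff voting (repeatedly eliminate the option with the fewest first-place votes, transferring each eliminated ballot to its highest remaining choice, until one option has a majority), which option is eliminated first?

Round 1: U 3, Q 3, V 2, X 1, Z 0. Z has the fewest and is eliminated.
Round 2: U 3, Q 3, V 2, X 1. X has the fewest and is eliminated.
Round 3: U 4, Q 3, V 2. V has the fewest and is eliminated.
Round 4: U 5, Q 4. U has a majority.

Z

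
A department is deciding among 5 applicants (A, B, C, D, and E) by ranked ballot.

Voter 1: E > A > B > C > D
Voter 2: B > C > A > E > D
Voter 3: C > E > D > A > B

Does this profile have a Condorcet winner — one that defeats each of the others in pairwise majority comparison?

No

Head-to-head results (3 voters total):
A vs B: A wins 2–1.
A vs C: C wins 2–1.
A vs D: A wins 2–1.
A vs E: E wins 2–1.
B vs C: B wins 2–1.
B vs D: B wins 2–1.
B vs E: E wins 2–1.
C vs D: C wins 3–0.
C vs E: C wins 2–1.
D vs E: E wins 3–0.
No candidate beats all others: A beats B beats C beats A, a majority cycle.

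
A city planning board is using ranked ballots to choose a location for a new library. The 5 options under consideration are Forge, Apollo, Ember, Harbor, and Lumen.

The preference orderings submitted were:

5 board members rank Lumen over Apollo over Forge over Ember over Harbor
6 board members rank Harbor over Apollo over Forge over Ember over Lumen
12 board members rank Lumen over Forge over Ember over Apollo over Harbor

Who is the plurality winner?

First-place vote totals:
  Forge: 0
  Apollo: 0
  Ember: 0
  Harbor: 6
  Lumen: 17
Lumen has the most first-place votes.

Lumen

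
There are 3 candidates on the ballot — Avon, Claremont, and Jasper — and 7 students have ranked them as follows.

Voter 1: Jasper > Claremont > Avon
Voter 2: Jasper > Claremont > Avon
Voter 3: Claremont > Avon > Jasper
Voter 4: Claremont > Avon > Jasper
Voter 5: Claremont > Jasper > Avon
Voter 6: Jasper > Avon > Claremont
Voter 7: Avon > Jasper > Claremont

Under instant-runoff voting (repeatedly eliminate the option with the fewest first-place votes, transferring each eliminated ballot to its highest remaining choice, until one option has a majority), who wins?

Jasper

Round 1: Claremont 3, Jasper 3, Avon 1. Avon has the fewest and is eliminated.
Round 2: Jasper 4, Claremont 3. Jasper has a majority.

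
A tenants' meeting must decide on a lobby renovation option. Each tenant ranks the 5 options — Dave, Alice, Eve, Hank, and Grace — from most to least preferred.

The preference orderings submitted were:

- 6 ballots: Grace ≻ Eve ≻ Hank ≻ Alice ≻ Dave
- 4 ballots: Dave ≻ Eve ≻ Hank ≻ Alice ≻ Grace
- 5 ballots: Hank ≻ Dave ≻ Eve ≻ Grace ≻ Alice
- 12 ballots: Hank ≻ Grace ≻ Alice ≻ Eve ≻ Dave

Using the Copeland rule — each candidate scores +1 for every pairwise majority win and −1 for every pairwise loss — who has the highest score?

Pairwise results:
  Dave vs Alice: Alice wins 18–9.
  Dave vs Eve: Eve wins 18–9.
  Dave vs Hank: Hank wins 23–4.
  Dave vs Grace: Grace wins 18–9.
  Alice vs Eve: Eve wins 15–12.
  Alice vs Hank: Hank wins 27–0.
  Alice vs Grace: Grace wins 23–4.
  Eve vs Hank: Hank wins 17–10.
  Eve vs Grace: Grace wins 18–9.
  Hank vs Grace: Hank wins 21–6.
Copeland scores (wins − losses):
  Dave: 0 − 4 = -4
  Alice: 1 − 3 = -2
  Eve: 2 − 2 = 0
  Hank: 4 − 0 = 4
  Grace: 3 − 1 = 2
Hank has the best Copeland score.

Hank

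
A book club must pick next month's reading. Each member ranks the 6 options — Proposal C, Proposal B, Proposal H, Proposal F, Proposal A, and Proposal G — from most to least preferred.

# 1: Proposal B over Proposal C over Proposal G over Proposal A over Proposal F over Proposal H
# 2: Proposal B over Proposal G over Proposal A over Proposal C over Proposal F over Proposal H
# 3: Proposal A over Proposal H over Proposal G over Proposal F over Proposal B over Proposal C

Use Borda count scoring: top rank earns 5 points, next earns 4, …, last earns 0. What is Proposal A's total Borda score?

10

Borda scores:
  Proposal C: 4 + 2 + 0 = 6
  Proposal B: 5 + 5 + 1 = 11
  Proposal H: 0 + 0 + 4 = 4
  Proposal F: 1 + 1 + 2 = 4
  Proposal A: 2 + 3 + 5 = 10
  Proposal G: 3 + 4 + 3 = 10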